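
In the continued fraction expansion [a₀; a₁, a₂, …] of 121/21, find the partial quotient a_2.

⌊121/21⌋ = 5, remainder 16
⌊21/16⌋ = 1, remainder 5
⌊16/5⌋ = 3, remainder 1

3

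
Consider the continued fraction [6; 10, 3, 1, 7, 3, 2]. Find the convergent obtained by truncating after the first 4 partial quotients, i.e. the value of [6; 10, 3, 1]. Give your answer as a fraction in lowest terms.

250/41

a_0 = 6: 6/1
a_1 = 10: 61/10
a_2 = 3: 189/31
a_3 = 1: 250/41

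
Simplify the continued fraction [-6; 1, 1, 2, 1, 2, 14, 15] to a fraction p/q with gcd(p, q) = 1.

a_0 = -6: -6/1
a_1 = 1: -5/1
a_2 = 1: -11/2
a_3 = 2: -27/5
a_4 = 1: -38/7
a_5 = 2: -103/19
a_6 = 14: -1480/273
a_7 = 15: -22303/4114

-22303/4114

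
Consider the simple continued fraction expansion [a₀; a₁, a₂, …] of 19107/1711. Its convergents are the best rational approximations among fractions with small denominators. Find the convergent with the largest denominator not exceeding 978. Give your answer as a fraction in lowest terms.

List convergents until the denominator exceeds the bound:
a_0 = 11: 11/1  (≤ bound)
a_1 = 5: 56/5  (≤ bound)
a_2 = 1: 67/6  (≤ bound)
a_3 = 56: 3808/341  (≤ bound)
a_4 = 5: 19107/1711  (> 978, stop)

3808/341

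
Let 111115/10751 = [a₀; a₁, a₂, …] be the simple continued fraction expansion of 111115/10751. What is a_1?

2

Repeatedly divide and take the remainder:
111115 = 10·10751 + 3605, so a_0 = 10
10751 = 2·3605 + 3541, so a_1 = 2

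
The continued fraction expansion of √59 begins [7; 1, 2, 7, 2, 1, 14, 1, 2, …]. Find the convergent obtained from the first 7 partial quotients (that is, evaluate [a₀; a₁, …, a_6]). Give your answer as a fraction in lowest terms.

Start with 14.
1 + 1/(14/1) = 1 + 1/14 = 15/14
2 + 1/(15/14) = 2 + 14/15 = 44/15
7 + 1/(44/15) = 7 + 15/44 = 323/44
2 + 1/(323/44) = 2 + 44/323 = 690/323
1 + 1/(690/323) = 1 + 323/690 = 1013/690
7 + 1/(1013/690) = 7 + 690/1013 = 7781/1013

7781/1013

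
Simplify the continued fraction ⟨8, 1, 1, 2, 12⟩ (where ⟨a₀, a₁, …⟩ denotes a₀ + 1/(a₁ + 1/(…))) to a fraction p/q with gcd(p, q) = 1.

533/62

Start with 12.
2 + 1/(12/1) = 2 + 1/12 = 25/12
1 + 1/(25/12) = 1 + 12/25 = 37/25
1 + 1/(37/25) = 1 + 25/37 = 62/37
8 + 1/(62/37) = 8 + 37/62 = 533/62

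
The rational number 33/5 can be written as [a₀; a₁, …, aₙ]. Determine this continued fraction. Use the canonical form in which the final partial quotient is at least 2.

[6; 1, 1, 2]

⌊33/5⌋ = 6, remainder 3
⌊5/3⌋ = 1, remainder 2
⌊3/2⌋ = 1, remainder 1
⌊2/1⌋ = 2, remainder 0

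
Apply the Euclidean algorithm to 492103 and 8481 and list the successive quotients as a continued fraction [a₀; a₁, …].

[58; 41, 2, 1, 2, 3, 3, 2]

⌊492103/8481⌋ = 58, remainder 205
⌊8481/205⌋ = 41, remainder 76
⌊205/76⌋ = 2, remainder 53
⌊76/53⌋ = 1, remainder 23
⌊53/23⌋ = 2, remainder 7
⌊23/7⌋ = 3, remainder 2
⌊7/2⌋ = 3, remainder 1
⌊2/1⌋ = 2, remainder 0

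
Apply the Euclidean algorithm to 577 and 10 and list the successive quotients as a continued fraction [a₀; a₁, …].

[57; 1, 2, 3]

⌊577/10⌋ = 57, remainder 7
⌊10/7⌋ = 1, remainder 3
⌊7/3⌋ = 2, remainder 1
⌊3/1⌋ = 3, remainder 0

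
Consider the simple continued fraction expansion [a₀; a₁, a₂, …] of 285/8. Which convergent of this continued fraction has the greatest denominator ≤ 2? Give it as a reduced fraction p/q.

a_0 = 35: 35/1  (≤ bound)
a_1 = 1: 36/1  (≤ bound)
a_2 = 1: 71/2  (≤ bound)
a_3 = 1: 107/3  (> 2, stop)

71/2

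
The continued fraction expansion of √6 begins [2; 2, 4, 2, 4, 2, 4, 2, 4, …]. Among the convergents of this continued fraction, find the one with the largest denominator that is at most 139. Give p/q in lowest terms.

a_0 = 2: 2/1  (≤ bound)
a_1 = 2: 5/2  (≤ bound)
a_2 = 4: 22/9  (≤ bound)
a_3 = 2: 49/20  (≤ bound)
a_4 = 4: 218/89  (≤ bound)
a_5 = 2: 485/198  (> 139, stop)

218/89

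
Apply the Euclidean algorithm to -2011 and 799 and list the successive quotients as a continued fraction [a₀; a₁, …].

Run the Euclidean algorithm, recording each quotient:
-2011 = -3·799 + 386, so a_0 = -3
799 = 2·386 + 27, so a_1 = 2
386 = 14·27 + 8, so a_2 = 14
27 = 3·8 + 3, so a_3 = 3
8 = 2·3 + 2, so a_4 = 2
3 = 1·2 + 1, so a_5 = 1
2 = 2·1 + 0, so a_6 = 2

[-3; 2, 14, 3, 2, 1, 2]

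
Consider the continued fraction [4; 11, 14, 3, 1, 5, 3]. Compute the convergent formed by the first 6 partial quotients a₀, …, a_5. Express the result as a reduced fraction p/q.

a_0 = 4: 4/1
a_1 = 11: 45/11
a_2 = 14: 634/155
a_3 = 3: 1947/476
a_4 = 1: 2581/631
a_5 = 5: 14852/3631

14852/3631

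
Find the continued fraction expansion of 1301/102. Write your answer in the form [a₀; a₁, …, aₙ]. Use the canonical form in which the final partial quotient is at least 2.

[12; 1, 3, 12, 2]

⌊1301/102⌋ = 12, remainder 77
⌊102/77⌋ = 1, remainder 25
⌊77/25⌋ = 3, remainder 2
⌊25/2⌋ = 12, remainder 1
⌊2/1⌋ = 2, remainder 0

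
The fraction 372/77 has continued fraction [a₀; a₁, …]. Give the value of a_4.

12

Run the Euclidean algorithm, recording each quotient:
⌊372/77⌋ = 4, remainder 64
⌊77/64⌋ = 1, remainder 13
⌊64/13⌋ = 4, remainder 12
⌊13/12⌋ = 1, remainder 1
⌊12/1⌋ = 12, remainder 0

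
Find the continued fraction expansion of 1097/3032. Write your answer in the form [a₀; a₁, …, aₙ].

[0; 2, 1, 3, 4, 4, 15]

Repeatedly divide and take the remainder:
⌊1097/3032⌋ = 0, remainder 1097
⌊3032/1097⌋ = 2, remainder 838
⌊1097/838⌋ = 1, remainder 259
⌊838/259⌋ = 3, remainder 61
⌊259/61⌋ = 4, remainder 15
⌊61/15⌋ = 4, remainder 1
⌊15/1⌋ = 15, remainder 0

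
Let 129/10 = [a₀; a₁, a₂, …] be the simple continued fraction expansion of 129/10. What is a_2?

Repeatedly divide and take the remainder:
129 ÷ 10 → quotient 12, remainder 9
10 ÷ 9 → quotient 1, remainder 1
9 ÷ 1 → quotient 9, remainder 0

9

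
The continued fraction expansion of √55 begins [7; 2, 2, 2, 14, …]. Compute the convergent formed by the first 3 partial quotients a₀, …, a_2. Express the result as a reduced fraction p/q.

37/5

a_0 = 7: 7/1
a_1 = 2: 15/2
a_2 = 2: 37/5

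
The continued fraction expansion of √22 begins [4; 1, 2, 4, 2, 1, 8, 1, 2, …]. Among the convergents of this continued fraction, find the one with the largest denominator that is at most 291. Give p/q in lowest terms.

197/42

a_0 = 4: 4/1  (≤ bound)
a_1 = 1: 5/1  (≤ bound)
a_2 = 2: 14/3  (≤ bound)
a_3 = 4: 61/13  (≤ bound)
a_4 = 2: 136/29  (≤ bound)
a_5 = 1: 197/42  (≤ bound)
a_6 = 8: 1712/365  (> 291, stop)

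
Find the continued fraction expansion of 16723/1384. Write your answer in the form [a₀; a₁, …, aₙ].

Apply division with remainder until the remainder is 0:
16723 ÷ 1384 → quotient 12, remainder 115
1384 ÷ 115 → quotient 12, remainder 4
115 ÷ 4 → quotient 28, remainder 3
4 ÷ 3 → quotient 1, remainder 1
3 ÷ 1 → quotient 3, remainder 0

[12; 12, 28, 1, 3]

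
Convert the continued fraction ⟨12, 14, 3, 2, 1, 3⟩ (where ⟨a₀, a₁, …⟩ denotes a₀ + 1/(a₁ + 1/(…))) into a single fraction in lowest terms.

Build up convergents one term at a time:
a_0 = 12: 12/1
a_1 = 14: 169/14
a_2 = 3: 519/43
a_3 = 2: 1207/100
a_4 = 1: 1726/143
a_5 = 3: 6385/529

6385/529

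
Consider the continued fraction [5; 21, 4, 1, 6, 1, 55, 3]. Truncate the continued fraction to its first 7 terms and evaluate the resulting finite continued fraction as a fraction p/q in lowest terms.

Build up convergents one term at a time:
a_0 = 5: 5/1
a_1 = 21: 106/21
a_2 = 4: 429/85
a_3 = 1: 535/106
a_4 = 6: 3639/721
a_5 = 1: 4174/827
a_6 = 55: 233209/46206

233209/46206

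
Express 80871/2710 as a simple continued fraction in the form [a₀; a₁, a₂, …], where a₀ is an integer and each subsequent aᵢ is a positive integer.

80871 ÷ 2710 → quotient 29, remainder 2281
2710 ÷ 2281 → quotient 1, remainder 429
2281 ÷ 429 → quotient 5, remainder 136
429 ÷ 136 → quotient 3, remainder 21
136 ÷ 21 → quotient 6, remainder 10
21 ÷ 10 → quotient 2, remainder 1
10 ÷ 1 → quotient 10, remainder 0

[29; 1, 5, 3, 6, 2, 10]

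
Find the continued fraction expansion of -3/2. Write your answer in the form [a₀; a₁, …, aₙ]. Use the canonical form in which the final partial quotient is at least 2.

-3 ÷ 2 → quotient -2, remainder 1
2 ÷ 1 → quotient 2, remainder 0

[-2; 2]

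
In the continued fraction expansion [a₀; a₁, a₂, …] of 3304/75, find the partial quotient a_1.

3304 = 44·75 + 4, so a_0 = 44
75 = 18·4 + 3, so a_1 = 18

18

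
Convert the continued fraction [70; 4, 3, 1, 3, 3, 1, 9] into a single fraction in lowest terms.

Use the convergent recurrence hₖ = aₖ·hₖ₋₁ + hₖ₋₂ (and likewise for the denominators kₖ):
a_0 = 70: 70/1
a_1 = 4: 281/4
a_2 = 3: 913/13
a_3 = 1: 1194/17
a_4 = 3: 4495/64
a_5 = 3: 14679/209
a_6 = 1: 19174/273
a_7 = 9: 187245/2666

187245/2666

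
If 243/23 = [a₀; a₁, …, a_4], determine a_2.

1

Run the Euclidean algorithm, recording each quotient:
⌊243/23⌋ = 10, remainder 13
⌊23/13⌋ = 1, remainder 10
⌊13/10⌋ = 1, remainder 3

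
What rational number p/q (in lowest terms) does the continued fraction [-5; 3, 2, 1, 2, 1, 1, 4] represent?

Start with 4.
1 + 1/(4/1) = 1 + 1/4 = 5/4
1 + 1/(5/4) = 1 + 4/5 = 9/5
2 + 1/(9/5) = 2 + 5/9 = 23/9
1 + 1/(23/9) = 1 + 9/23 = 32/23
2 + 1/(32/23) = 2 + 23/32 = 87/32
3 + 1/(87/32) = 3 + 32/87 = 293/87
-5 + 1/(293/87) = -5 + 87/293 = -1378/293

-1378/293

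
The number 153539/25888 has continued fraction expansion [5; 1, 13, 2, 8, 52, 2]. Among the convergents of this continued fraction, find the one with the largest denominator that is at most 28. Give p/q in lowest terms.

a_0 = 5: 5/1  (≤ bound)
a_1 = 1: 6/1  (≤ bound)
a_2 = 13: 83/14  (≤ bound)
a_3 = 2: 172/29  (> 28, stop)

83/14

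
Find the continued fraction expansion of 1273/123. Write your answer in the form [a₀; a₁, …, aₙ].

1273 ÷ 123 → quotient 10, remainder 43
123 ÷ 43 → quotient 2, remainder 37
43 ÷ 37 → quotient 1, remainder 6
37 ÷ 6 → quotient 6, remainder 1
6 ÷ 1 → quotient 6, remainder 0

[10; 2, 1, 6, 6]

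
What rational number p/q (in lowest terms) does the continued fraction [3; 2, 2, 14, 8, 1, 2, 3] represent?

21485/6314

Start with 3.
2 + 1/(3/1) = 2 + 1/3 = 7/3
1 + 1/(7/3) = 1 + 3/7 = 10/7
8 + 1/(10/7) = 8 + 7/10 = 87/10
14 + 1/(87/10) = 14 + 10/87 = 1228/87
2 + 1/(1228/87) = 2 + 87/1228 = 2543/1228
2 + 1/(2543/1228) = 2 + 1228/2543 = 6314/2543
3 + 1/(6314/2543) = 3 + 2543/6314 = 21485/6314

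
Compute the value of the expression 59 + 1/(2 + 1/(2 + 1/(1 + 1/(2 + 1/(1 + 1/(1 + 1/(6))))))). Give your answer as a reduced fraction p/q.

17589/296

Start with 6.
1 + 1/(6/1) = 1 + 1/6 = 7/6
1 + 1/(7/6) = 1 + 6/7 = 13/7
2 + 1/(13/7) = 2 + 7/13 = 33/13
1 + 1/(33/13) = 1 + 13/33 = 46/33
2 + 1/(46/33) = 2 + 33/46 = 125/46
2 + 1/(125/46) = 2 + 46/125 = 296/125
59 + 1/(296/125) = 59 + 125/296 = 17589/296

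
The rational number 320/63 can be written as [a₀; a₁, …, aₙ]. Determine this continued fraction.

[5; 12, 1, 1, 2]

320 ÷ 63 → quotient 5, remainder 5
63 ÷ 5 → quotient 12, remainder 3
5 ÷ 3 → quotient 1, remainder 2
3 ÷ 2 → quotient 1, remainder 1
2 ÷ 1 → quotient 2, remainder 0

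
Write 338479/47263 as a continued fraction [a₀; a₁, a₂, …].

[7; 6, 5, 3, 10, 15, 3]

Repeatedly divide and take the remainder:
338479 = 7·47263 + 7638, so a_0 = 7
47263 = 6·7638 + 1435, so a_1 = 6
7638 = 5·1435 + 463, so a_2 = 5
1435 = 3·463 + 46, so a_3 = 3
463 = 10·46 + 3, so a_4 = 10
46 = 15·3 + 1, so a_5 = 15
3 = 3·1 + 0, so a_6 = 3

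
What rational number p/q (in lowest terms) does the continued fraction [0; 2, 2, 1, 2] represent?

8/19

Start with 2.
1 + 1/(2/1) = 1 + 1/2 = 3/2
2 + 1/(3/2) = 2 + 2/3 = 8/3
2 + 1/(8/3) = 2 + 3/8 = 19/8
0 + 1/(19/8) = 0 + 8/19 = 8/19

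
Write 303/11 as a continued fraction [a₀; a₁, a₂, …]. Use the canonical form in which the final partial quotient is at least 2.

[27; 1, 1, 5]

303 = 27·11 + 6, so a_0 = 27
11 = 1·6 + 5, so a_1 = 1
6 = 1·5 + 1, so a_2 = 1
5 = 5·1 + 0, so a_3 = 5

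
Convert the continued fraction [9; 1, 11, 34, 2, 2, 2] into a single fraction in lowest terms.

49267/4968

Start with 2.
2 + 1/(2/1) = 2 + 1/2 = 5/2
2 + 1/(5/2) = 2 + 2/5 = 12/5
34 + 1/(12/5) = 34 + 5/12 = 413/12
11 + 1/(413/12) = 11 + 12/413 = 4555/413
1 + 1/(4555/413) = 1 + 413/4555 = 4968/4555
9 + 1/(4968/4555) = 9 + 4555/4968 = 49267/4968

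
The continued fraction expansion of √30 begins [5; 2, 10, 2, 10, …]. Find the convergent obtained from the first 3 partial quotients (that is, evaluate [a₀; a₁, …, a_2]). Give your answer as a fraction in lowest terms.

Compute successive convergents:
a_0 = 5: 5/1
a_1 = 2: 11/2
a_2 = 10: 115/21

115/21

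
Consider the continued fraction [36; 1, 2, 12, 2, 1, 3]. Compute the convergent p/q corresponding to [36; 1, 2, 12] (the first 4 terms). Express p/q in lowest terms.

Work from the innermost term outward:
Start with 12.
2 + 1/(12/1) = 2 + 1/12 = 25/12
1 + 1/(25/12) = 1 + 12/25 = 37/25
36 + 1/(37/25) = 36 + 25/37 = 1357/37

1357/37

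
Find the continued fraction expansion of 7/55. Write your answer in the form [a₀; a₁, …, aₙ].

[0; 7, 1, 6]

7 ÷ 55 → quotient 0, remainder 7
55 ÷ 7 → quotient 7, remainder 6
7 ÷ 6 → quotient 1, remainder 1
6 ÷ 1 → quotient 6, remainder 0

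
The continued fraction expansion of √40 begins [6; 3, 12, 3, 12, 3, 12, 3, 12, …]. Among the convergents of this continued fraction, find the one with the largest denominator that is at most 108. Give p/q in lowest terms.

a_0 = 6: 6/1  (≤ bound)
a_1 = 3: 19/3  (≤ bound)
a_2 = 12: 234/37  (≤ bound)
a_3 = 3: 721/114  (> 108, stop)

234/37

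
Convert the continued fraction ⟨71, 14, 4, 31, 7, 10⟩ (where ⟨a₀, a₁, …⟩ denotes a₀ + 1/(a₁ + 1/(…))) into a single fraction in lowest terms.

Start with 10.
7 + 1/(10/1) = 7 + 1/10 = 71/10
31 + 1/(71/10) = 31 + 10/71 = 2211/71
4 + 1/(2211/71) = 4 + 71/2211 = 8915/2211
14 + 1/(8915/2211) = 14 + 2211/8915 = 127021/8915
71 + 1/(127021/8915) = 71 + 8915/127021 = 9027406/127021

9027406/127021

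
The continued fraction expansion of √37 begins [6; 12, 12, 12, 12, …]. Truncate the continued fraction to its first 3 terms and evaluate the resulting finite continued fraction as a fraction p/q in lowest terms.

882/145

Start with 12.
12 + 1/(12/1) = 12 + 1/12 = 145/12
6 + 1/(145/12) = 6 + 12/145 = 882/145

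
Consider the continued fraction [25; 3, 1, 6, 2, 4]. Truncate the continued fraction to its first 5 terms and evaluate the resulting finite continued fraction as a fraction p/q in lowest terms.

1465/58

Collapse the nested fraction from the inside out:
Start with 2.
6 + 1/(2/1) = 6 + 1/2 = 13/2
1 + 1/(13/2) = 1 + 2/13 = 15/13
3 + 1/(15/13) = 3 + 13/15 = 58/15
25 + 1/(58/15) = 25 + 15/58 = 1465/58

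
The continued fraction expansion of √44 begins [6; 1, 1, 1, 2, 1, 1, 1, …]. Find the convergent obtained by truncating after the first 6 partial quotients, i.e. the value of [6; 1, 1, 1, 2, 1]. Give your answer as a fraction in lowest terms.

73/11

a_0 = 6: 6/1
a_1 = 1: 7/1
a_2 = 1: 13/2
a_3 = 1: 20/3
a_4 = 2: 53/8
a_5 = 1: 73/11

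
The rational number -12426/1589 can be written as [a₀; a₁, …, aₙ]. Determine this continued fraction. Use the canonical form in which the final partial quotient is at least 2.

Apply division with remainder until the remainder is 0:
-12426 ÷ 1589 → quotient -8, remainder 286
1589 ÷ 286 → quotient 5, remainder 159
286 ÷ 159 → quotient 1, remainder 127
159 ÷ 127 → quotient 1, remainder 32
127 ÷ 32 → quotient 3, remainder 31
32 ÷ 31 → quotient 1, remainder 1
31 ÷ 1 → quotient 31, remainder 0

[-8; 5, 1, 1, 3, 1, 31]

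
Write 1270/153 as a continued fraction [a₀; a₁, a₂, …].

1270 ÷ 153 → quotient 8, remainder 46
153 ÷ 46 → quotient 3, remainder 15
46 ÷ 15 → quotient 3, remainder 1
15 ÷ 1 → quotient 15, remainder 0

[8; 3, 3, 15]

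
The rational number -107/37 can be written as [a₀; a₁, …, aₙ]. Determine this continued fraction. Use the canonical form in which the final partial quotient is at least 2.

[-3; 9, 4]

⌊-107/37⌋ = -3, remainder 4
⌊37/4⌋ = 9, remainder 1
⌊4/1⌋ = 4, remainder 0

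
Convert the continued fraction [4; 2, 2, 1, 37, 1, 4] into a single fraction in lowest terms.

5969/1348

Work from the innermost term outward:
Start with 4.
1 + 1/(4/1) = 1 + 1/4 = 5/4
37 + 1/(5/4) = 37 + 4/5 = 189/5
1 + 1/(189/5) = 1 + 5/189 = 194/189
2 + 1/(194/189) = 2 + 189/194 = 577/194
2 + 1/(577/194) = 2 + 194/577 = 1348/577
4 + 1/(1348/577) = 4 + 577/1348 = 5969/1348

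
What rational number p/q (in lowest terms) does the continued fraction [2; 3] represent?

Compute successive convergents:
a_0 = 2: 2/1
a_1 = 3: 7/3

7/3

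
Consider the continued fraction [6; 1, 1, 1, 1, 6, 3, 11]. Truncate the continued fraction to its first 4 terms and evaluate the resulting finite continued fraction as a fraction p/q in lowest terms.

20/3

a_0 = 6: 6/1
a_1 = 1: 7/1
a_2 = 1: 13/2
a_3 = 1: 20/3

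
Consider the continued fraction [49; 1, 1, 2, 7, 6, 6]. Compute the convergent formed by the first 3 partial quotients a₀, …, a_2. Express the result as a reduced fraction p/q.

a_0 = 49: 49/1
a_1 = 1: 50/1
a_2 = 1: 99/2

99/2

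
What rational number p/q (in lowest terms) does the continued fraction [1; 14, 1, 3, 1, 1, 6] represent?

Start with 6.
1 + 1/(6/1) = 1 + 1/6 = 7/6
1 + 1/(7/6) = 1 + 6/7 = 13/7
3 + 1/(13/7) = 3 + 7/13 = 46/13
1 + 1/(46/13) = 1 + 13/46 = 59/46
14 + 1/(59/46) = 14 + 46/59 = 872/59
1 + 1/(872/59) = 1 + 59/872 = 931/872

931/872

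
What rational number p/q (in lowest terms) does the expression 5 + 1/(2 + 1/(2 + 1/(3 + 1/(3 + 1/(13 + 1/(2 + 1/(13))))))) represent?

Collapse the nested fraction from the inside out:
Start with 13.
2 + 1/(13/1) = 2 + 1/13 = 27/13
13 + 1/(27/13) = 13 + 13/27 = 364/27
3 + 1/(364/27) = 3 + 27/364 = 1119/364
3 + 1/(1119/364) = 3 + 364/1119 = 3721/1119
2 + 1/(3721/1119) = 2 + 1119/3721 = 8561/3721
2 + 1/(8561/3721) = 2 + 3721/8561 = 20843/8561
5 + 1/(20843/8561) = 5 + 8561/20843 = 112776/20843

112776/20843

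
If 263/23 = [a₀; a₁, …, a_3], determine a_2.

⌊263/23⌋ = 11, remainder 10
⌊23/10⌋ = 2, remainder 3
⌊10/3⌋ = 3, remainder 1

3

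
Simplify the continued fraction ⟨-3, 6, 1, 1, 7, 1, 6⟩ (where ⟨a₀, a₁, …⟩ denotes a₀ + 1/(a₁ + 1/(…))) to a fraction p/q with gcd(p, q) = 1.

-2175/764

Start with 6.
1 + 1/(6/1) = 1 + 1/6 = 7/6
7 + 1/(7/6) = 7 + 6/7 = 55/7
1 + 1/(55/7) = 1 + 7/55 = 62/55
1 + 1/(62/55) = 1 + 55/62 = 117/62
6 + 1/(117/62) = 6 + 62/117 = 764/117
-3 + 1/(764/117) = -3 + 117/764 = -2175/764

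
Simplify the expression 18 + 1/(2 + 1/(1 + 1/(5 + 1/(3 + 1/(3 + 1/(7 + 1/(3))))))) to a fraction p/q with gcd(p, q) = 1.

75243/4100

Compute successive convergents:
a_0 = 18: 18/1
a_1 = 2: 37/2
a_2 = 1: 55/3
a_3 = 5: 312/17
a_4 = 3: 991/54
a_5 = 3: 3285/179
a_6 = 7: 23986/1307
a_7 = 3: 75243/4100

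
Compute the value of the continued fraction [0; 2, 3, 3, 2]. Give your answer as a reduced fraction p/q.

a_0 = 0: 0/1
a_1 = 2: 1/2
a_2 = 3: 3/7
a_3 = 3: 10/23
a_4 = 2: 23/53

23/53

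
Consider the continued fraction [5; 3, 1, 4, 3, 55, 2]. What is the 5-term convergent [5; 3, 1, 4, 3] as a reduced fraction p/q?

Collapse the nested fraction from the inside out:
Start with 3.
4 + 1/(3/1) = 4 + 1/3 = 13/3
1 + 1/(13/3) = 1 + 3/13 = 16/13
3 + 1/(16/13) = 3 + 13/16 = 61/16
5 + 1/(61/16) = 5 + 16/61 = 321/61

321/61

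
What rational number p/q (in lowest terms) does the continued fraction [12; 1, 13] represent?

Start with 13.
1 + 1/(13/1) = 1 + 1/13 = 14/13
12 + 1/(14/13) = 12 + 13/14 = 181/14

181/14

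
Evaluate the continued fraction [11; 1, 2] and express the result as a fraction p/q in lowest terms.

a_0 = 11: 11/1
a_1 = 1: 12/1
a_2 = 2: 35/3

35/3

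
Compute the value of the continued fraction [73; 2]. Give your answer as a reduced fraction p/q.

Start with 2.
73 + 1/(2/1) = 73 + 1/2 = 147/2

147/2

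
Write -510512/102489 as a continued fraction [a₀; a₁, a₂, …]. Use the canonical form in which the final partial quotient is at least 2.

Run the Euclidean algorithm, recording each quotient:
⌊-510512/102489⌋ = -5, remainder 1933
⌊102489/1933⌋ = 53, remainder 40
⌊1933/40⌋ = 48, remainder 13
⌊40/13⌋ = 3, remainder 1
⌊13/1⌋ = 13, remainder 0

[-5; 53, 48, 3, 13]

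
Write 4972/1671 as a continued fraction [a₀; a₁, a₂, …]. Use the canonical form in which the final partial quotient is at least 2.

⌊4972/1671⌋ = 2, remainder 1630
⌊1671/1630⌋ = 1, remainder 41
⌊1630/41⌋ = 39, remainder 31
⌊41/31⌋ = 1, remainder 10
⌊31/10⌋ = 3, remainder 1
⌊10/1⌋ = 10, remainder 0

[2; 1, 39, 1, 3, 10]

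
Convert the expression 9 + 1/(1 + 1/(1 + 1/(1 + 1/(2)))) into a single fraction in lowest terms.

77/8

Start with 2.
1 + 1/(2/1) = 1 + 1/2 = 3/2
1 + 1/(3/2) = 1 + 2/3 = 5/3
1 + 1/(5/3) = 1 + 3/5 = 8/5
9 + 1/(8/5) = 9 + 5/8 = 77/8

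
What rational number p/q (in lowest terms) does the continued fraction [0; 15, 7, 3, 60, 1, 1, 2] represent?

6701/101429

a_0 = 0: 0/1
a_1 = 15: 1/15
a_2 = 7: 7/106
a_3 = 3: 22/333
a_4 = 60: 1327/20086
a_5 = 1: 1349/20419
a_6 = 1: 2676/40505
a_7 = 2: 6701/101429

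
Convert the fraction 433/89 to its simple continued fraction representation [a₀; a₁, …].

[4; 1, 6, 2, 2, 2]

⌊433/89⌋ = 4, remainder 77
⌊89/77⌋ = 1, remainder 12
⌊77/12⌋ = 6, remainder 5
⌊12/5⌋ = 2, remainder 2
⌊5/2⌋ = 2, remainder 1
⌊2/1⌋ = 2, remainder 0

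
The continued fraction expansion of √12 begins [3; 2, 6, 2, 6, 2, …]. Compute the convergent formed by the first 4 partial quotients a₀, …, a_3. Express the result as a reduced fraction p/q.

a_0 = 3: 3/1
a_1 = 2: 7/2
a_2 = 6: 45/13
a_3 = 2: 97/28

97/28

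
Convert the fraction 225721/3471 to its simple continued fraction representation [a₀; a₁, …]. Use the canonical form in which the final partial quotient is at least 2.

⌊225721/3471⌋ = 65, remainder 106
⌊3471/106⌋ = 32, remainder 79
⌊106/79⌋ = 1, remainder 27
⌊79/27⌋ = 2, remainder 25
⌊27/25⌋ = 1, remainder 2
⌊25/2⌋ = 12, remainder 1
⌊2/1⌋ = 2, remainder 0

[65; 32, 1, 2, 1, 12, 2]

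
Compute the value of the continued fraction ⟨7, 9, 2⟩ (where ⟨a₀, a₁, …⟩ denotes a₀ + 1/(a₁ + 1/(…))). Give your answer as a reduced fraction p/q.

Use the convergent recurrence hₖ = aₖ·hₖ₋₁ + hₖ₋₂ (and likewise for the denominators kₖ):
a_0 = 7: 7/1
a_1 = 9: 64/9
a_2 = 2: 135/19

135/19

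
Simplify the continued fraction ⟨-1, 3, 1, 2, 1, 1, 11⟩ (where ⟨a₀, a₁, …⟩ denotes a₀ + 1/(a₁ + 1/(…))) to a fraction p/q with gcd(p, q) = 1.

-220/301

Collapse the nested fraction from the inside out:
Start with 11.
1 + 1/(11/1) = 1 + 1/11 = 12/11
1 + 1/(12/11) = 1 + 11/12 = 23/12
2 + 1/(23/12) = 2 + 12/23 = 58/23
1 + 1/(58/23) = 1 + 23/58 = 81/58
3 + 1/(81/58) = 3 + 58/81 = 301/81
-1 + 1/(301/81) = -1 + 81/301 = -220/301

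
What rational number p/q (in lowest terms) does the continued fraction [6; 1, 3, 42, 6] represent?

Collapse the nested fraction from the inside out:
Start with 6.
42 + 1/(6/1) = 42 + 1/6 = 253/6
3 + 1/(253/6) = 3 + 6/253 = 765/253
1 + 1/(765/253) = 1 + 253/765 = 1018/765
6 + 1/(1018/765) = 6 + 765/1018 = 6873/1018

6873/1018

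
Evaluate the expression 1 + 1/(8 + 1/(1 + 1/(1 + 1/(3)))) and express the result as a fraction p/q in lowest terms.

Compute successive convergents:
a_0 = 1: 1/1
a_1 = 8: 9/8
a_2 = 1: 10/9
a_3 = 1: 19/17
a_4 = 3: 67/60

67/60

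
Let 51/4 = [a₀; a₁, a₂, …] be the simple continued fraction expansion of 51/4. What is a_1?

1

Apply division with remainder until the remainder is 0:
⌊51/4⌋ = 12, remainder 3
⌊4/3⌋ = 1, remainder 1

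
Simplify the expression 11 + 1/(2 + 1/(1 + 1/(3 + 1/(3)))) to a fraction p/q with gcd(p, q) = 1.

409/36

Start with 3.
3 + 1/(3/1) = 3 + 1/3 = 10/3
1 + 1/(10/3) = 1 + 3/10 = 13/10
2 + 1/(13/10) = 2 + 10/13 = 36/13
11 + 1/(36/13) = 11 + 13/36 = 409/36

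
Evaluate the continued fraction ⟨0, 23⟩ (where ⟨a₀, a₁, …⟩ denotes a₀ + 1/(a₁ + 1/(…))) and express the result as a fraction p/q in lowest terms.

Work from the innermost term outward:
Start with 23.
0 + 1/(23/1) = 0 + 1/23 = 1/23

1/23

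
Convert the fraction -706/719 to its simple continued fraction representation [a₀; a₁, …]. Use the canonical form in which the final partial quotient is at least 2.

[-1; 55, 3, 4]

-706 ÷ 719 → quotient -1, remainder 13
719 ÷ 13 → quotient 55, remainder 4
13 ÷ 4 → quotient 3, remainder 1
4 ÷ 1 → quotient 4, remainder 0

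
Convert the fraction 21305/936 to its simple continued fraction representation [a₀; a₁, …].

[22; 1, 3, 5, 14, 1, 2]

21305 ÷ 936 → quotient 22, remainder 713
936 ÷ 713 → quotient 1, remainder 223
713 ÷ 223 → quotient 3, remainder 44
223 ÷ 44 → quotient 5, remainder 3
44 ÷ 3 → quotient 14, remainder 2
3 ÷ 2 → quotient 1, remainder 1
2 ÷ 1 → quotient 2, remainder 0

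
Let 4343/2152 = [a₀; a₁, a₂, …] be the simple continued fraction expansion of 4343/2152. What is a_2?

5

⌊4343/2152⌋ = 2, remainder 39
⌊2152/39⌋ = 55, remainder 7
⌊39/7⌋ = 5, remainder 4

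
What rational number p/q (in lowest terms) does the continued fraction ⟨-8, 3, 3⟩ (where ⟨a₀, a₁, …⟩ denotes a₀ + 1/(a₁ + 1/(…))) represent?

a_0 = -8: -8/1
a_1 = 3: -23/3
a_2 = 3: -77/10

-77/10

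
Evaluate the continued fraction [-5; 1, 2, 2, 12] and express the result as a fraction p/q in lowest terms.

-373/87

Starting at the tail and folding back:
Start with 12.
2 + 1/(12/1) = 2 + 1/12 = 25/12
2 + 1/(25/12) = 2 + 12/25 = 62/25
1 + 1/(62/25) = 1 + 25/62 = 87/62
-5 + 1/(87/62) = -5 + 62/87 = -373/87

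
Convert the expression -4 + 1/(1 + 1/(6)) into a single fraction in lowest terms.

-22/7

Compute successive convergents:
a_0 = -4: -4/1
a_1 = 1: -3/1
a_2 = 6: -22/7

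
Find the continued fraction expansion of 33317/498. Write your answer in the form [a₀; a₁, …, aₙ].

Run the Euclidean algorithm, recording each quotient:
⌊33317/498⌋ = 66, remainder 449
⌊498/449⌋ = 1, remainder 49
⌊449/49⌋ = 9, remainder 8
⌊49/8⌋ = 6, remainder 1
⌊8/1⌋ = 8, remainder 0

[66; 1, 9, 6, 8]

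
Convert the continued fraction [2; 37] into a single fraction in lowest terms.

Start with 37.
2 + 1/(37/1) = 2 + 1/37 = 75/37

75/37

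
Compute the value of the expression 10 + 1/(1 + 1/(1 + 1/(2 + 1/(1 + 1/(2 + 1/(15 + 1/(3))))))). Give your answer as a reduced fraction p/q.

Collapse the nested fraction from the inside out:
Start with 3.
15 + 1/(3/1) = 15 + 1/3 = 46/3
2 + 1/(46/3) = 2 + 3/46 = 95/46
1 + 1/(95/46) = 1 + 46/95 = 141/95
2 + 1/(141/95) = 2 + 95/141 = 377/141
1 + 1/(377/141) = 1 + 141/377 = 518/377
1 + 1/(518/377) = 1 + 377/518 = 895/518
10 + 1/(895/518) = 10 + 518/895 = 9468/895

9468/895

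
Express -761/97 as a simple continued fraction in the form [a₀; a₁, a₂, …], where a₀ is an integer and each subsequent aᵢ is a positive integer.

[-8; 6, 2, 7]

Repeatedly divide and take the remainder:
-761 = -8·97 + 15, so a_0 = -8
97 = 6·15 + 7, so a_1 = 6
15 = 2·7 + 1, so a_2 = 2
7 = 7·1 + 0, so a_3 = 7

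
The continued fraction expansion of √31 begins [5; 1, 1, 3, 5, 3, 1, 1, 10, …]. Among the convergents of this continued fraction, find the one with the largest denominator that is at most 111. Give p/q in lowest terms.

a_0 = 5: 5/1  (≤ bound)
a_1 = 1: 6/1  (≤ bound)
a_2 = 1: 11/2  (≤ bound)
a_3 = 3: 39/7  (≤ bound)
a_4 = 5: 206/37  (≤ bound)
a_5 = 3: 657/118  (> 111, stop)

206/37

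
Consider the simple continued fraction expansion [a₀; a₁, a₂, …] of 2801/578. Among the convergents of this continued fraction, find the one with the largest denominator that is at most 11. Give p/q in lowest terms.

29/6

List convergents until the denominator exceeds the bound:
a_0 = 4: 4/1  (≤ bound)
a_1 = 1: 5/1  (≤ bound)
a_2 = 5: 29/6  (≤ bound)
a_3 = 2: 63/13  (> 11, stop)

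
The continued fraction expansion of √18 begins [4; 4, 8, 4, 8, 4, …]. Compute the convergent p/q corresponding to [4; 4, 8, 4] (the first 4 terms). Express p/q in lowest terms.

577/136

Starting at the tail and folding back:
Start with 4.
8 + 1/(4/1) = 8 + 1/4 = 33/4
4 + 1/(33/4) = 4 + 4/33 = 136/33
4 + 1/(136/33) = 4 + 33/136 = 577/136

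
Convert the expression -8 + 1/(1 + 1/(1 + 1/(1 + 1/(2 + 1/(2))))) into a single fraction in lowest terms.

-140/19

Collapse the nested fraction from the inside out:
Start with 2.
2 + 1/(2/1) = 2 + 1/2 = 5/2
1 + 1/(5/2) = 1 + 2/5 = 7/5
1 + 1/(7/5) = 1 + 5/7 = 12/7
1 + 1/(12/7) = 1 + 7/12 = 19/12
-8 + 1/(19/12) = -8 + 12/19 = -140/19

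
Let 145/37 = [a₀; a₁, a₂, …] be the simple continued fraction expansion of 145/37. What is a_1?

Repeatedly divide and take the remainder:
⌊145/37⌋ = 3, remainder 34
⌊37/34⌋ = 1, remainder 3

1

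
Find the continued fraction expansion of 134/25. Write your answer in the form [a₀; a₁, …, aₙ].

[5; 2, 1, 3, 2]

⌊134/25⌋ = 5, remainder 9
⌊25/9⌋ = 2, remainder 7
⌊9/7⌋ = 1, remainder 2
⌊7/2⌋ = 3, remainder 1
⌊2/1⌋ = 2, remainder 0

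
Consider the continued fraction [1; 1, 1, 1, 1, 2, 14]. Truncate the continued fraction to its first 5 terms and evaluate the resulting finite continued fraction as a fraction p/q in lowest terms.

8/5

Work from the innermost term outward:
Start with 1.
1 + 1/(1/1) = 1 + 1/1 = 2/1
1 + 1/(2/1) = 1 + 1/2 = 3/2
1 + 1/(3/2) = 1 + 2/3 = 5/3
1 + 1/(5/3) = 1 + 3/5 = 8/5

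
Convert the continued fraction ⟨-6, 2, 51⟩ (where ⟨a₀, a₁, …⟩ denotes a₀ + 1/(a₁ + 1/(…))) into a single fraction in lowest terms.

a_0 = -6: -6/1
a_1 = 2: -11/2
a_2 = 51: -567/103

-567/103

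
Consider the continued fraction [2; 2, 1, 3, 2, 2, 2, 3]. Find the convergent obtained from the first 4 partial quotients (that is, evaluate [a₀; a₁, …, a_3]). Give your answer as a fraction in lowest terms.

Use the convergent recurrence hₖ = aₖ·hₖ₋₁ + hₖ₋₂ (and likewise for the denominators kₖ):
a_0 = 2: 2/1
a_1 = 2: 5/2
a_2 = 1: 7/3
a_3 = 3: 26/11

26/11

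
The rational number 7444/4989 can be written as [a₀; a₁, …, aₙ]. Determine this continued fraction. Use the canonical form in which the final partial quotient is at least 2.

7444 ÷ 4989 → quotient 1, remainder 2455
4989 ÷ 2455 → quotient 2, remainder 79
2455 ÷ 79 → quotient 31, remainder 6
79 ÷ 6 → quotient 13, remainder 1
6 ÷ 1 → quotient 6, remainder 0

[1; 2, 31, 13, 6]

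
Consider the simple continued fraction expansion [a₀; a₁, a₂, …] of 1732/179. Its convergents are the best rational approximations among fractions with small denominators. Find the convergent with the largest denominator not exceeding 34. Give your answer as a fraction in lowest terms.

329/34

a_0 = 9: 9/1  (≤ bound)
a_1 = 1: 10/1  (≤ bound)
a_2 = 2: 29/3  (≤ bound)
a_3 = 11: 329/34  (≤ bound)
a_4 = 1: 358/37  (> 34, stop)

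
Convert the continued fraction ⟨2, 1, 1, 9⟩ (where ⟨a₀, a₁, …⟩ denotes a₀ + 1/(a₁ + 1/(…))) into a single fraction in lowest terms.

48/19

Start with 9.
1 + 1/(9/1) = 1 + 1/9 = 10/9
1 + 1/(10/9) = 1 + 9/10 = 19/10
2 + 1/(19/10) = 2 + 10/19 = 48/19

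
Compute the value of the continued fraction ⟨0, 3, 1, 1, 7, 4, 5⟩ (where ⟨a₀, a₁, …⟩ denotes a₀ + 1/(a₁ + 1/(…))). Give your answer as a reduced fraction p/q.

a_0 = 0: 0/1
a_1 = 3: 1/3
a_2 = 1: 1/4
a_3 = 1: 2/7
a_4 = 7: 15/53
a_5 = 4: 62/219
a_6 = 5: 325/1148

325/1148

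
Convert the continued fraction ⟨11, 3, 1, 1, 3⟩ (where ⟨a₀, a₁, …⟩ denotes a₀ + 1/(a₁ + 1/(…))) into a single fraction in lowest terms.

a_0 = 11: 11/1
a_1 = 3: 34/3
a_2 = 1: 45/4
a_3 = 1: 79/7
a_4 = 3: 282/25

282/25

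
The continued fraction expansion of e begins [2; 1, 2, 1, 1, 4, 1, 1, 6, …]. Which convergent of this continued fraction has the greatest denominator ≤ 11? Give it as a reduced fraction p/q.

19/7

a_0 = 2: 2/1  (≤ bound)
a_1 = 1: 3/1  (≤ bound)
a_2 = 2: 8/3  (≤ bound)
a_3 = 1: 11/4  (≤ bound)
a_4 = 1: 19/7  (≤ bound)
a_5 = 4: 87/32  (> 11, stop)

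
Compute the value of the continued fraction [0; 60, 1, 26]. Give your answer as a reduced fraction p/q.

a_0 = 0: 0/1
a_1 = 60: 1/60
a_2 = 1: 1/61
a_3 = 26: 27/1646

27/1646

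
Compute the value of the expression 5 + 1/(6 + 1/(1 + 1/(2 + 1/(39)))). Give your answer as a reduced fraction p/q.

4053/787

Start with 39.
2 + 1/(39/1) = 2 + 1/39 = 79/39
1 + 1/(79/39) = 1 + 39/79 = 118/79
6 + 1/(118/79) = 6 + 79/118 = 787/118
5 + 1/(787/118) = 5 + 118/787 = 4053/787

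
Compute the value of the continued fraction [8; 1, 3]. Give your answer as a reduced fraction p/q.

35/4

Build up convergents one term at a time:
a_0 = 8: 8/1
a_1 = 1: 9/1
a_2 = 3: 35/4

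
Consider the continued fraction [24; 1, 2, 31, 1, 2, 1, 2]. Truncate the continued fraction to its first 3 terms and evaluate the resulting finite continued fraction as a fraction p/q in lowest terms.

Use the convergent recurrence hₖ = aₖ·hₖ₋₁ + hₖ₋₂ (and likewise for the denominators kₖ):
a_0 = 24: 24/1
a_1 = 1: 25/1
a_2 = 2: 74/3

74/3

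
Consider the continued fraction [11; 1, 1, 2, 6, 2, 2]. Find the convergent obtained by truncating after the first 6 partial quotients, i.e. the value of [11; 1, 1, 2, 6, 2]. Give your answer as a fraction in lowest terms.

800/69

Compute successive convergents:
a_0 = 11: 11/1
a_1 = 1: 12/1
a_2 = 1: 23/2
a_3 = 2: 58/5
a_4 = 6: 371/32
a_5 = 2: 800/69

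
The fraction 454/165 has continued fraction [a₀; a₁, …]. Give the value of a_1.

1

⌊454/165⌋ = 2, remainder 124
⌊165/124⌋ = 1, remainder 41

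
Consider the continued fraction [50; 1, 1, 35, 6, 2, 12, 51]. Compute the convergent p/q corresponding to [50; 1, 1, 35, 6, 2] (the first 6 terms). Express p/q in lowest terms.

Starting at the tail and folding back:
Start with 2.
6 + 1/(2/1) = 6 + 1/2 = 13/2
35 + 1/(13/2) = 35 + 2/13 = 457/13
1 + 1/(457/13) = 1 + 13/457 = 470/457
1 + 1/(470/457) = 1 + 457/470 = 927/470
50 + 1/(927/470) = 50 + 470/927 = 46820/927

46820/927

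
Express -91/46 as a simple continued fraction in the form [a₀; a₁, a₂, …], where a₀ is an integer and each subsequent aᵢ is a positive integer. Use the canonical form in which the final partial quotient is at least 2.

Repeatedly divide and take the remainder:
⌊-91/46⌋ = -2, remainder 1
⌊46/1⌋ = 46, remainder 0

[-2; 46]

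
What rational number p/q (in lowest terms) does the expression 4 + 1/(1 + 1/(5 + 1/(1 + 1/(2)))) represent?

97/20

a_0 = 4: 4/1
a_1 = 1: 5/1
a_2 = 5: 29/6
a_3 = 1: 34/7
a_4 = 2: 97/20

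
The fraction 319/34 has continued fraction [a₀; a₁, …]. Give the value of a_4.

1

319 ÷ 34 → quotient 9, remainder 13
34 ÷ 13 → quotient 2, remainder 8
13 ÷ 8 → quotient 1, remainder 5
8 ÷ 5 → quotient 1, remainder 3
5 ÷ 3 → quotient 1, remainder 2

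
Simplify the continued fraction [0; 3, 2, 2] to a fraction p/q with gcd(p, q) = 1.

5/17

Starting at the tail and folding back:
Start with 2.
2 + 1/(2/1) = 2 + 1/2 = 5/2
3 + 1/(5/2) = 3 + 2/5 = 17/5
0 + 1/(17/5) = 0 + 5/17 = 5/17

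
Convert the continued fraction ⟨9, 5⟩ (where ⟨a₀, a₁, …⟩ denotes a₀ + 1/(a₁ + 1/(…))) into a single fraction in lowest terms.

Start with 5.
9 + 1/(5/1) = 9 + 1/5 = 46/5

46/5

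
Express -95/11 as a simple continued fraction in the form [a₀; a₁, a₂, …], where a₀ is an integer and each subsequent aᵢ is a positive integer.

Repeatedly divide and take the remainder:
-95 ÷ 11 → quotient -9, remainder 4
11 ÷ 4 → quotient 2, remainder 3
4 ÷ 3 → quotient 1, remainder 1
3 ÷ 1 → quotient 3, remainder 0

[-9; 2, 1, 3]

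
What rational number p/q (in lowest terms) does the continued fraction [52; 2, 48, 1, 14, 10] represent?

Starting at the tail and folding back:
Start with 10.
14 + 1/(10/1) = 14 + 1/10 = 141/10
1 + 1/(141/10) = 1 + 10/141 = 151/141
48 + 1/(151/141) = 48 + 141/151 = 7389/151
2 + 1/(7389/151) = 2 + 151/7389 = 14929/7389
52 + 1/(14929/7389) = 52 + 7389/14929 = 783697/14929

783697/14929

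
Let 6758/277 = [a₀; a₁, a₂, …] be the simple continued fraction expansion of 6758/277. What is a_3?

1

Repeatedly divide and take the remainder:
⌊6758/277⌋ = 24, remainder 110
⌊277/110⌋ = 2, remainder 57
⌊110/57⌋ = 1, remainder 53
⌊57/53⌋ = 1, remainder 4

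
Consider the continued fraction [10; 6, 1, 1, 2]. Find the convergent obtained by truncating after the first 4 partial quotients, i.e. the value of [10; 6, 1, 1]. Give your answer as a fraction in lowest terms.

Use the convergent recurrence hₖ = aₖ·hₖ₋₁ + hₖ₋₂ (and likewise for the denominators kₖ):
a_0 = 10: 10/1
a_1 = 6: 61/6
a_2 = 1: 71/7
a_3 = 1: 132/13

132/13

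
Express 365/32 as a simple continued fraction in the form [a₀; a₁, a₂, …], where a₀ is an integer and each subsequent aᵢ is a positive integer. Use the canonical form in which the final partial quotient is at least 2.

365 ÷ 32 → quotient 11, remainder 13
32 ÷ 13 → quotient 2, remainder 6
13 ÷ 6 → quotient 2, remainder 1
6 ÷ 1 → quotient 6, remainder 0

[11; 2, 2, 6]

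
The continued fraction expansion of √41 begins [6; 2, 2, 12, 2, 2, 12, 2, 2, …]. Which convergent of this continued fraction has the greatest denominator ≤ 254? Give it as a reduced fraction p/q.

826/129

a_0 = 6: 6/1  (≤ bound)
a_1 = 2: 13/2  (≤ bound)
a_2 = 2: 32/5  (≤ bound)
a_3 = 12: 397/62  (≤ bound)
a_4 = 2: 826/129  (≤ bound)
a_5 = 2: 2049/320  (> 254, stop)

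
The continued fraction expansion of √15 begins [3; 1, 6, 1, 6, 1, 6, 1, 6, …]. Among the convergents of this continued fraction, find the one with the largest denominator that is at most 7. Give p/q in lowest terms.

a_0 = 3: 3/1  (≤ bound)
a_1 = 1: 4/1  (≤ bound)
a_2 = 6: 27/7  (≤ bound)
a_3 = 1: 31/8  (> 7, stop)

27/7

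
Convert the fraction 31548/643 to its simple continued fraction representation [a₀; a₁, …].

Apply division with remainder until the remainder is 0:
⌊31548/643⌋ = 49, remainder 41
⌊643/41⌋ = 15, remainder 28
⌊41/28⌋ = 1, remainder 13
⌊28/13⌋ = 2, remainder 2
⌊13/2⌋ = 6, remainder 1
⌊2/1⌋ = 2, remainder 0

[49; 15, 1, 2, 6, 2]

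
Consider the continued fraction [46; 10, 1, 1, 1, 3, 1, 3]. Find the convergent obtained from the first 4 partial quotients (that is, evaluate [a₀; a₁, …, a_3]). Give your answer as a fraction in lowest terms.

Compute successive convergents:
a_0 = 46: 46/1
a_1 = 10: 461/10
a_2 = 1: 507/11
a_3 = 1: 968/21

968/21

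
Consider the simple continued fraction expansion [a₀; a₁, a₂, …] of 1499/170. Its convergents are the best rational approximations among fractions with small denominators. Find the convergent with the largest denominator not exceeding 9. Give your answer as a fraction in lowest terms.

44/5

a_0 = 8: 8/1  (≤ bound)
a_1 = 1: 9/1  (≤ bound)
a_2 = 4: 44/5  (≤ bound)
a_3 = 2: 97/11  (> 9, stop)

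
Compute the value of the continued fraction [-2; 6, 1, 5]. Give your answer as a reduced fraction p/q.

a_0 = -2: -2/1
a_1 = 6: -11/6
a_2 = 1: -13/7
a_3 = 5: -76/41

-76/41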